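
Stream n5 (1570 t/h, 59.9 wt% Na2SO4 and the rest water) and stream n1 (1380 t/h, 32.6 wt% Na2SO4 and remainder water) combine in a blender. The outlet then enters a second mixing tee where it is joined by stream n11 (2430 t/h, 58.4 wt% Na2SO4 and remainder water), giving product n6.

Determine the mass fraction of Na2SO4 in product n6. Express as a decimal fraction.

0.5222

Overall, product flow = 5380 t/h.
Na2SO4 in = 1570×0.599 + 1380×0.326 + 2430×0.584 = 2809.4 t/h.
Na2SO4 fraction in n6 = 0.5222.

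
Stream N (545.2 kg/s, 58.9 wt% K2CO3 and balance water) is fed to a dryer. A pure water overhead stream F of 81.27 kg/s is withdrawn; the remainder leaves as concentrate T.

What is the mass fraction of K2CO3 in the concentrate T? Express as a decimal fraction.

0.692

K2CO3 is not removed: 545.2×0.589 = 321.12 kg/s of K2CO3 enters T.
Concentrate = 545.2 − 81.27 = 463.93 kg/s.
Mass fraction = 321.12/463.93 = 0.692.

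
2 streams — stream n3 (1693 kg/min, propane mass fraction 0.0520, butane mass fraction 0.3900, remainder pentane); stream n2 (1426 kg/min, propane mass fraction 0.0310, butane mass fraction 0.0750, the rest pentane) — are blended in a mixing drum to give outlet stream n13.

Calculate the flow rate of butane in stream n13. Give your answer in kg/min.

767.2 kg/min

butane out = butane in = 1693×0.390 + 1426×0.075 = 767.22 kg/min.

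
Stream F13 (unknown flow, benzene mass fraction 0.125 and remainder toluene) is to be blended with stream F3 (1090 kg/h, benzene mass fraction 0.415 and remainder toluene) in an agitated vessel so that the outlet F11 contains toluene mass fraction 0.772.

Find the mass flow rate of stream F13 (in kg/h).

1979 kg/h

Let F13 be the unknown flow. Total out = 1090 + F13.
toluene balance: 637.65 + 0.875·F13 = 0.772·(1090 + F13)
(0.875 − 0.772)·F13 = 0.772×1090 − 637.65 = 203.83
F13 = 203.83 / 0.103 = 1978.9 kg/h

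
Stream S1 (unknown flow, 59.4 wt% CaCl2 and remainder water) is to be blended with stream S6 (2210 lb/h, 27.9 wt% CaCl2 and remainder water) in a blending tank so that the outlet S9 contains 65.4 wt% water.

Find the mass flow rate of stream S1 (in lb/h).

597.1 lb/h

Let S1 be the unknown flow. Total out = 2210 + S1.
water balance: 1593.4 + 0.406·S1 = 0.654·(2210 + S1)
(0.406 − 0.654)·S1 = 0.654×2210 − 1593.4 = -148.07
S1 = -148.07 / -0.248 = 597.06 lb/h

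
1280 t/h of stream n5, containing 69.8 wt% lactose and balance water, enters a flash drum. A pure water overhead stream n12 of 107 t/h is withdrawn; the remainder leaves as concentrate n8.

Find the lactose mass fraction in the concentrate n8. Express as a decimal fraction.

0.762

lactose is not removed: 1280×0.698 = 893.44 t/h of lactose enters n8.
Concentrate = 1280 − 107 = 1173 t/h.
Mass fraction = 893.44/1173 = 0.762.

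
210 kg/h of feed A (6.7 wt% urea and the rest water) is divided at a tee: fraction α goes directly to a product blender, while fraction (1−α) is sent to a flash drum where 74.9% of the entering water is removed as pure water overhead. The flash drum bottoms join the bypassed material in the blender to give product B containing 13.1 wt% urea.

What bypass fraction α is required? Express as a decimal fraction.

All 210×0.067 = 14.07 kg/h of urea reaches B, so B = 14.07/0.131 = 107.4 kg/h and vapour = 102.6 kg/h.
The evaporator receives (1−α)·210 of feed at 0.933 water and removes 0.749 of that water:
0.749×0.933×(1−α)×210 = 102.6
(1−α) = 102.6/146.75 = 0.6991;  α = 0.3009.

0.301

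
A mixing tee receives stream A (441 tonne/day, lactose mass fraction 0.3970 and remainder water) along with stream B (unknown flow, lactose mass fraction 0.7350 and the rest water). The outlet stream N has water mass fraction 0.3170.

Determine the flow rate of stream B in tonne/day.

2426 tonne/day

Let B be the unknown flow. Total out = 441 + B.
water balance: 265.92 + 0.265·B = 0.317·(441 + B)
(0.265 − 0.317)·B = 0.317×441 − 265.92 = -126.13
B = -126.13 / -0.052 = 2425.5 tonne/day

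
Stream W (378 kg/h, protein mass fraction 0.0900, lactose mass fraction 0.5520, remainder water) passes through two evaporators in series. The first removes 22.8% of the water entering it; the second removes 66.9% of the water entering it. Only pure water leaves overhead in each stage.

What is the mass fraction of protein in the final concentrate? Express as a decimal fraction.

water in feed = 378×0.358 = 135.32 kg/h.
After stage 1: water left = (1−0.228)×135.32 = 104.47; stream total = 347.15 kg/h.
After stage 2: water left = (1−0.669)×104.47 = 34.58; final concentrate = 277.26 kg/h.
protein fraction = 34.02/277.26 = 0.1227.

0.1227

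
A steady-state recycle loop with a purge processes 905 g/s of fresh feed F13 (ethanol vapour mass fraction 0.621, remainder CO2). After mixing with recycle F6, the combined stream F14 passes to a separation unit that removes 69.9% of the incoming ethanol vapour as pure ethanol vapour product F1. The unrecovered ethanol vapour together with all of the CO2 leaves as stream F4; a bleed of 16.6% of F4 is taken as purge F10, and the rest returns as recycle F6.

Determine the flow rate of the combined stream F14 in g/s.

2817 g/s

CO2 enters only via F13 and leaves only via the purge: 905×0.379 = 0.166×(CO2 in F4), and the separation unit passes all CO2, so CO2 in F14 = CO2 in F4 = 2066.2 g/s.
ethanol vapour in F14: m_A = 905×0.621 + (1−0.166)·(1−0.699)·m_A, so m_A = 562/0.7490 = 750.37 g/s.
F14 = 750.37 + 2066.2 = 2816.6 g/s.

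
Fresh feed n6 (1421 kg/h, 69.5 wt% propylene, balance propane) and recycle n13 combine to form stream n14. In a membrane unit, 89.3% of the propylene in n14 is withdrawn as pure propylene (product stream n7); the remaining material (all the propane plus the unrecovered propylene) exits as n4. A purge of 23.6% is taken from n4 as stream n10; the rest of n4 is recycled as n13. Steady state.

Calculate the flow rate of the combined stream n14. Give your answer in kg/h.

2912 kg/h

propane enters only via n6 and leaves only via the purge: 1421×0.305 = 0.236×(propane in n4), and the membrane unit passes all propane, so propane in n14 = propane in n4 = 1836.5 kg/h.
propylene in n14: m_A = 1421×0.695 + (1−0.236)·(1−0.893)·m_A, so m_A = 987.59/0.9183 = 1075.5 kg/h.
n14 = 1075.5 + 1836.5 = 2912 kg/h.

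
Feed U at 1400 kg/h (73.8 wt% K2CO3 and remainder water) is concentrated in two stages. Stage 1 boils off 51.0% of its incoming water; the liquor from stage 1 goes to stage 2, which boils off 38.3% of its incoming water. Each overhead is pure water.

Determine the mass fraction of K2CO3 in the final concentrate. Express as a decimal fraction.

water in feed = 1400×0.262 = 366.8 kg/h.
After stage 1: water left = (1−0.510)×366.8 = 179.73; stream total = 1212.9 kg/h.
After stage 2: water left = (1−0.383)×179.73 = 110.89; final concentrate = 1144.1 kg/h.
K2CO3 fraction = 1033.2/1144.1 = 0.903.

0.903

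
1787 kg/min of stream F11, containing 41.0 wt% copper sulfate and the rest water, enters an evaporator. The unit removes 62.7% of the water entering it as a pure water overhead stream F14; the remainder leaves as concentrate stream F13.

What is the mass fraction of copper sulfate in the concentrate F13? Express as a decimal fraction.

copper sulfate is not removed: 1787×0.410 = 732.67 kg/min of copper sulfate enters F13.
water entering = 1787×0.590 = 1054.3 kg/min; overhead removed = 0.627×1054.3 = 661.06 kg/min.
Concentrate = 1787 − 661.06 = 1125.9 kg/min.
Mass fraction = 732.67/1125.9 = 0.651.

0.651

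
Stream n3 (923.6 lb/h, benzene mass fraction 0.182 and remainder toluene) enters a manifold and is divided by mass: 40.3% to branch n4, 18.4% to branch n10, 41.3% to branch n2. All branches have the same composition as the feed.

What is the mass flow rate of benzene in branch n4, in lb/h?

Branch n4 total = 0.403×923.6 = 372.21 lb/h.
benzene in n4 = 0.182×372.21 = 67.742 lb/h.

67.74 lb/h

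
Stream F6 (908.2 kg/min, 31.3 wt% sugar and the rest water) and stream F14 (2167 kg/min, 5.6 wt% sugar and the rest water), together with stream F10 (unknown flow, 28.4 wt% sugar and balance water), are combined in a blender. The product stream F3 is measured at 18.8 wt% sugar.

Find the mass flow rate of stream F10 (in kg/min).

1797 kg/min

Let F10 be the unknown flow. Total out = 3075.2 + F10.
sugar balance: 405.62 + 0.284·F10 = 0.188·(3075.2 + F10)
(0.284 − 0.188)·F10 = 0.188×3075.2 − 405.62 = 172.52
F10 = 172.52 / 0.096 = 1797.1 kg/min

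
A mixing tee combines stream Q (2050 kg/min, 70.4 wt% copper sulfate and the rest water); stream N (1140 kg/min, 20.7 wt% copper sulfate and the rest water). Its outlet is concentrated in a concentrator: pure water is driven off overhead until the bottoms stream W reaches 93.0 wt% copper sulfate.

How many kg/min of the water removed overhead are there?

copper sulfate entering = 2050×0.704 + 1140×0.207 = 1679.2 kg/min.
All copper sulfate reports to W, so W = 1679.2/0.930 = 1805.6 kg/min.
Total feed = 3190 kg/min; overhead = 3190 − 1805.6 = 1384.4 kg/min.

1384 kg/min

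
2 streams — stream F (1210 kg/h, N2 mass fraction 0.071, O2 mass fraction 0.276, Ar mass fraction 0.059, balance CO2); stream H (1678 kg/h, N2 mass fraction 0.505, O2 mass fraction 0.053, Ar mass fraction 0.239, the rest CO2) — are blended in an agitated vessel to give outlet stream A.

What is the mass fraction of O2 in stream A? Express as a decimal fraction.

Total flow out = 1210 + 1678 = 2888 kg/h.
O2 in = 1210×0.276 + 1678×0.053 = 422.89 kg/h.
O2 mass fraction in A = 422.89/2888 = 0.146.

0.146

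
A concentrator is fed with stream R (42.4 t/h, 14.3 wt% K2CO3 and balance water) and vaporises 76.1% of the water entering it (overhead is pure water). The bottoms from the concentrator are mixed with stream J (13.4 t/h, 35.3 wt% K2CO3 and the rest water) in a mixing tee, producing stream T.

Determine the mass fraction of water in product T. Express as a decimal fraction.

0.617

Vapour removed = 0.761×0.857×42.4 = 27.652 t/h; concentrate = 14.748 t/h.
water reaching the mixer = 8.6845 (from concentrate) + 13.4×0.647 = 17.354 t/h.
Product flow = 14.748 + 13.4 = 28.148 t/h; water fraction = 0.617.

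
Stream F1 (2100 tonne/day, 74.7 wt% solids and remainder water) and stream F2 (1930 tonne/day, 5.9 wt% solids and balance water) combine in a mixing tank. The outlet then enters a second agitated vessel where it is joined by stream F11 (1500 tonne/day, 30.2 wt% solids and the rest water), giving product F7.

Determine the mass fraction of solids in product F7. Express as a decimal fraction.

Overall, product flow = 5530 tonne/day.
solids in = 2100×0.747 + 1930×0.059 + 1500×0.302 = 2135.6 tonne/day.
solids fraction in F7 = 0.386.

0.386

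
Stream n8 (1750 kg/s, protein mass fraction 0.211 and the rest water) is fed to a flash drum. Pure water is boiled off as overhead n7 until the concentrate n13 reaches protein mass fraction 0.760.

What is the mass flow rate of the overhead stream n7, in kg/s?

protein is conserved: 1750×0.211 = 369.25 kg/s all reports to the concentrate.
Concentrate = 369.25/(target fraction) = 485.86 kg/s.
Overhead = 1750 − 485.86 = 1264.1 kg/s.

1264 kg/s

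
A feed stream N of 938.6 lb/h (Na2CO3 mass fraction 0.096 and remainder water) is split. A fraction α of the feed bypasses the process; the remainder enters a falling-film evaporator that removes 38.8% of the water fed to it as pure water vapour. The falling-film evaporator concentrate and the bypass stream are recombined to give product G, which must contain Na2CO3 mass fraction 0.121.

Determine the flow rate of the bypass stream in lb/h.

All 938.6×0.096 = 90.106 lb/h of Na2CO3 reaches G, so G = 90.106/0.121 = 744.67 lb/h and vapour = 193.93 lb/h.
The evaporator receives (1−α)·938.6 of feed at 0.904 water and removes 0.388 of that water:
0.388×0.904×(1−α)×938.6 = 193.93
(1−α) = 193.93/329.22 = 0.5891;  α = 0.4109.
Bypass flow = 0.4109×938.6 = 385.71 lb/h.

385.7 lb/h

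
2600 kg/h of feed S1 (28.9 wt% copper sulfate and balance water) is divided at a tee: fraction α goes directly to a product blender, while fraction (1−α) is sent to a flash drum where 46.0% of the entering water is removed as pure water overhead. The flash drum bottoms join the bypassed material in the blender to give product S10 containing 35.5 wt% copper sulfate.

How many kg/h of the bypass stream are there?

1122 kg/h

All 2600×0.289 = 751.4 kg/h of copper sulfate reaches S10, so S10 = 751.4/0.355 = 2116.6 kg/h and vapour = 483.38 kg/h.
The evaporator receives (1−α)·2600 of feed at 0.711 water and removes 0.460 of that water:
0.460×0.711×(1−α)×2600 = 483.38
(1−α) = 483.38/850.36 = 0.5684;  α = 0.4316.
Bypass flow = 0.4316×2600 = 1122 kg/h.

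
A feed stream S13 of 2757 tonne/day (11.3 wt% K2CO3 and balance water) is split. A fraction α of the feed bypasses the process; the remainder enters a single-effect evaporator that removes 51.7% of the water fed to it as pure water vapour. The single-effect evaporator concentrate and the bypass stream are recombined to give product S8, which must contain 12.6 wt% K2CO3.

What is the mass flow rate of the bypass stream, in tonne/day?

All 2757×0.113 = 311.54 tonne/day of K2CO3 reaches S8, so S8 = 311.54/0.126 = 2472.5 tonne/day and vapour = 284.45 tonne/day.
The evaporator receives (1−α)·2757 of feed at 0.887 water and removes 0.517 of that water:
0.517×0.887×(1−α)×2757 = 284.45
(1−α) = 284.45/1264.3 = 0.2250;  α = 0.7750.
Bypass flow = 0.7750×2757 = 2136.7 tonne/day.

2137 tonne/day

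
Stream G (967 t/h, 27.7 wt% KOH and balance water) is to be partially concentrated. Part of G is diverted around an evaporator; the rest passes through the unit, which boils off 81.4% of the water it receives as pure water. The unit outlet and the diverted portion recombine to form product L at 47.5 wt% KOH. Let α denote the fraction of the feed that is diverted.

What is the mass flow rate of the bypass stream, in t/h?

282.1 t/h

All 967×0.277 = 267.86 t/h of KOH reaches L, so L = 267.86/0.475 = 563.91 t/h and vapour = 403.09 t/h.
The evaporator receives (1−α)·967 of feed at 0.723 water and removes 0.814 of that water:
0.814×0.723×(1−α)×967 = 403.09
(1−α) = 403.09/569.1 = 0.7083;  α = 0.2917.
Bypass flow = 0.2917×967 = 282.09 t/h.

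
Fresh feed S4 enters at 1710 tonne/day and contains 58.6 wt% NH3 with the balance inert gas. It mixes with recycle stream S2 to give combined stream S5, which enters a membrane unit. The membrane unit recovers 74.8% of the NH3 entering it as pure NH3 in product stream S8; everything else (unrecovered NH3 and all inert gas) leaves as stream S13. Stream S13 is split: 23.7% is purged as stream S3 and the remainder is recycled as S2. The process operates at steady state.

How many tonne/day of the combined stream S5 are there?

4228 tonne/day

inert gas enters only via S4 and leaves only via the purge: 1710×0.414 = 0.237×(inert gas in S13), and the membrane unit passes all inert gas, so inert gas in S5 = inert gas in S13 = 2987.1 tonne/day.
NH3 in S5: m_A = 1710×0.586 + (1−0.237)·(1−0.748)·m_A, so m_A = 1002.1/0.8077 = 1240.6 tonne/day.
S5 = 1240.6 + 2987.1 = 4227.7 tonne/day.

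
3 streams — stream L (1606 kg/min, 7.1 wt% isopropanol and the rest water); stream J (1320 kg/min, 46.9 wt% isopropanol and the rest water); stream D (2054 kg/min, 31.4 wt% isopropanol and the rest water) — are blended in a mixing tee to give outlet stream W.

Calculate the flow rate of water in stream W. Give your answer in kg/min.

3602 kg/min

water out = water in = 1606×0.929 + 1320×0.531 + 2054×0.686 = 3601.9 kg/min.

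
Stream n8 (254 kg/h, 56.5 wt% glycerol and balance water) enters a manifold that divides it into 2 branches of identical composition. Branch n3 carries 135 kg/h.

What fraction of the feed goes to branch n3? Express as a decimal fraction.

Fraction to n3 = 135/254 = 0.5315.

0.531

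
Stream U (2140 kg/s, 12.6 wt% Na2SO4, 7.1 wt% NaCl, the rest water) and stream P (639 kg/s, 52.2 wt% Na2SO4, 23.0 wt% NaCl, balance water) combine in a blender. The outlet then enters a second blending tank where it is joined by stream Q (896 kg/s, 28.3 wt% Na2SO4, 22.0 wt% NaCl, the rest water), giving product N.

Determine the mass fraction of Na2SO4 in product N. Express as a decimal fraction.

0.2331

Overall, product flow = 3675 kg/s.
Na2SO4 in = 2140×0.126 + 639×0.522 + 896×0.283 = 856.77 kg/s.
Na2SO4 fraction in N = 0.2331.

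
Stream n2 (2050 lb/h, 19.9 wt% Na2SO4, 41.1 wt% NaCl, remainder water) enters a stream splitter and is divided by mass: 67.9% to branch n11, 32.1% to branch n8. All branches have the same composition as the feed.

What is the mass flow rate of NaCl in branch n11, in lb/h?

572.1 lb/h

Branch n11 total = 0.679×2050 = 1392 lb/h.
NaCl in n11 = 0.411×1392 = 572.09 lb/h.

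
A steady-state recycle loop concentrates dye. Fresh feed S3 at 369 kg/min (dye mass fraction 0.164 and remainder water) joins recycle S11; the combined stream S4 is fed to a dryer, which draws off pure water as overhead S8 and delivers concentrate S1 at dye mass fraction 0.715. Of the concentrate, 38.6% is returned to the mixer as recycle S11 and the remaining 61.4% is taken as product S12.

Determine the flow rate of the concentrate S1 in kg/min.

Overall dye balance (none leaves overhead): dye in fresh feed = dye in product, i.e. 369×0.164 = (1−0.386)·S1·0.715.
S1 = 60.516/(0.715×0.614) = 137.85 kg/min.

137.8 kg/min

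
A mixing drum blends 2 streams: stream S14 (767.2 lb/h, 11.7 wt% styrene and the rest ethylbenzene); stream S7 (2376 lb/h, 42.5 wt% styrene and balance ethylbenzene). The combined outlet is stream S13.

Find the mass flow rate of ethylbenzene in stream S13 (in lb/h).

ethylbenzene out = ethylbenzene in = 767.2×0.883 + 2376×0.575 = 2043.6 lb/h.

2044 lb/h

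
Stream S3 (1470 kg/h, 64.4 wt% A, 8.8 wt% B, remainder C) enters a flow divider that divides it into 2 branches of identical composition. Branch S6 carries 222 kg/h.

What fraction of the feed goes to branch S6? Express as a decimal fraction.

0.151

Fraction to S6 = 222/1470 = 0.1510.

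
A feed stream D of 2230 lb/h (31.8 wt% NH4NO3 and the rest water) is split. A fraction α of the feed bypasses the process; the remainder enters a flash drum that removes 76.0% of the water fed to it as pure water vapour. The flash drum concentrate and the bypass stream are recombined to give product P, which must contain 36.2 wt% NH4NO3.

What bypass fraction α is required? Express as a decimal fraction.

0.765

All 2230×0.318 = 709.14 lb/h of NH4NO3 reaches P, so P = 709.14/0.362 = 1959 lb/h and vapour = 271.05 lb/h.
The evaporator receives (1−α)·2230 of feed at 0.682 water and removes 0.760 of that water:
0.760×0.682×(1−α)×2230 = 271.05
(1−α) = 271.05/1155.9 = 0.2345;  α = 0.7655.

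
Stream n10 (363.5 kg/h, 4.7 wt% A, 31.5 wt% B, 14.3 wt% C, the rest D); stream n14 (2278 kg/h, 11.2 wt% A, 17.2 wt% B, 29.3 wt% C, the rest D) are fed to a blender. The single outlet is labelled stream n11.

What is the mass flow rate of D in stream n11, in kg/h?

D out = D in = 363.5×0.495 + 2278×0.423 = 1143.5 kg/h.

1144 kg/h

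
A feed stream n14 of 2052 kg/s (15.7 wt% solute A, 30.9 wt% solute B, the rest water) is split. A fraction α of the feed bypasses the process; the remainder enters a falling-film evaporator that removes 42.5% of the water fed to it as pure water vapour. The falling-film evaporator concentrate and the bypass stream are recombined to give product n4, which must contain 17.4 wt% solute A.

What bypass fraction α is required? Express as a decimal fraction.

All 2052×0.157 = 322.16 kg/s of solute A reaches n4, so n4 = 322.16/0.174 = 1851.5 kg/s and vapour = 200.48 kg/s.
The evaporator receives (1−α)·2052 of feed at 0.534 water and removes 0.425 of that water:
0.425×0.534×(1−α)×2052 = 200.48
(1−α) = 200.48/465.7 = 0.4305;  α = 0.5695.

0.570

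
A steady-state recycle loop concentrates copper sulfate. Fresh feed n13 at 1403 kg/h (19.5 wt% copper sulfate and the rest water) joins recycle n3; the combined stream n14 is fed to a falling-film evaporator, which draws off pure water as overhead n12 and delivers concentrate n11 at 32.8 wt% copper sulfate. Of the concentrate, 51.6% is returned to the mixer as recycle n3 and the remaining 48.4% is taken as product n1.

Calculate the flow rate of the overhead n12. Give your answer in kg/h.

568.9 kg/h

Overall copper sulfate balance (none leaves overhead): copper sulfate in fresh feed = copper sulfate in product, i.e. 1403×0.195 = (1−0.516)·n11·0.328.
n11 = 273.59/(0.328×0.484) = 1723.3 kg/h.
Recycle n3 = 0.516×1723.3 = 889.25 kg/h.
Combined feed n14 = 1403 + 889.25 = 2292.2 kg/h.
Overhead n12 = n14 − n11 = 2292.2 − 1723.3 = 568.9 kg/h.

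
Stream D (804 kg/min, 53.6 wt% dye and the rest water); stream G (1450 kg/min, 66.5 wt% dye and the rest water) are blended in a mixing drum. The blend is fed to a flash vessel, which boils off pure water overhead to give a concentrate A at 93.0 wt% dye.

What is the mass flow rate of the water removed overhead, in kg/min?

dye entering = 804×0.536 + 1450×0.665 = 1395.2 kg/min.
All dye reports to A, so A = 1395.2/0.930 = 1500.2 kg/min.
Total feed = 2254 kg/min; overhead = 2254 − 1500.2 = 753.79 kg/min.

753.8 kg/min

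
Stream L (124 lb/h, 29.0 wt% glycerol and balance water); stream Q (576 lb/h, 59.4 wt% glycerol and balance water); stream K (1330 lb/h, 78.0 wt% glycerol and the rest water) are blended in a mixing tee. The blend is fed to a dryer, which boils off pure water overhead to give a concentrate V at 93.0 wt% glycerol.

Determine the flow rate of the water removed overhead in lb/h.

glycerol entering = 124×0.290 + 576×0.594 + 1330×0.780 = 1415.5 lb/h.
All glycerol reports to V, so V = 1415.5/0.930 = 1522 lb/h.
Total feed = 2030 lb/h; overhead = 2030 − 1522 = 507.95 lb/h.

508 lb/h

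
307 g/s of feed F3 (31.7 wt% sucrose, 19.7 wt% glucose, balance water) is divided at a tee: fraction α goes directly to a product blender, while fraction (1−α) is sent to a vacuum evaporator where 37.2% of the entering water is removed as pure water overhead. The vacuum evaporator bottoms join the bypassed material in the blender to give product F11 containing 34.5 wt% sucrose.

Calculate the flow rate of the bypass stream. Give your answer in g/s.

169.2 g/s

All 307×0.317 = 97.319 g/s of sucrose reaches F11, so F11 = 97.319/0.345 = 282.08 g/s and vapour = 24.916 g/s.
The evaporator receives (1−α)·307 of feed at 0.486 water and removes 0.372 of that water:
0.372×0.486×(1−α)×307 = 24.916
(1−α) = 24.916/55.503 = 0.4489;  α = 0.5511.
Bypass flow = 0.5511×307 = 169.18 g/s.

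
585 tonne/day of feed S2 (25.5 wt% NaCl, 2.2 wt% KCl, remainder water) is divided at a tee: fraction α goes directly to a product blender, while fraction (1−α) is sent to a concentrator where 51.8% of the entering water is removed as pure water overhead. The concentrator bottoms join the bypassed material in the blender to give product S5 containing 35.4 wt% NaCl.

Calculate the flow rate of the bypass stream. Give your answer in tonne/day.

All 585×0.255 = 149.18 tonne/day of NaCl reaches S5, so S5 = 149.18/0.354 = 421.4 tonne/day and vapour = 163.6 tonne/day.
The evaporator receives (1−α)·585 of feed at 0.723 water and removes 0.518 of that water:
0.518×0.723×(1−α)×585 = 163.6
(1−α) = 163.6/219.09 = 0.7467;  α = 0.2533.
Bypass flow = 0.2533×585 = 148.16 tonne/day.

148.2 tonne/day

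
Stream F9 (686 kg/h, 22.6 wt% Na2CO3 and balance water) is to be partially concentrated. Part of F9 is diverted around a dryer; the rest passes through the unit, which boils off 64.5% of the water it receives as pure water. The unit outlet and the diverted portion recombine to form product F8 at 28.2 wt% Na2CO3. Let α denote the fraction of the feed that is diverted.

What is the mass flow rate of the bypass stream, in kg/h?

413.1 kg/h

All 686×0.226 = 155.04 kg/h of Na2CO3 reaches F8, so F8 = 155.04/0.282 = 549.77 kg/h and vapour = 136.23 kg/h.
The evaporator receives (1−α)·686 of feed at 0.774 water and removes 0.645 of that water:
0.645×0.774×(1−α)×686 = 136.23
(1−α) = 136.23/342.47 = 0.3978;  α = 0.6022.
Bypass flow = 0.6022×686 = 413.13 kg/h.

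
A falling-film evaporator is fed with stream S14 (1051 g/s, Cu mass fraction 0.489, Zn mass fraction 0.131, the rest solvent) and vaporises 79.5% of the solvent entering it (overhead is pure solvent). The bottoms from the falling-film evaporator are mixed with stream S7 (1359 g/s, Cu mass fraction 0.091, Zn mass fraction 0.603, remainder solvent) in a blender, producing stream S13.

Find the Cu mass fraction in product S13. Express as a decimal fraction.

0.305

Vapour removed = 0.795×0.380×1051 = 317.51 g/s; concentrate = 733.49 g/s.
Cu reaching the mixer = 513.94 (from concentrate) + 1359×0.091 = 637.61 g/s.
Product flow = 733.49 + 1359 = 2092.5 g/s; Cu fraction = 0.305.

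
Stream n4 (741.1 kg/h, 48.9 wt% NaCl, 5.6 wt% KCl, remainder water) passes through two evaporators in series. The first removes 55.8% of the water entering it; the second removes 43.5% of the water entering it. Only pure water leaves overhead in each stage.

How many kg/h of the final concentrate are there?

488.1 kg/h

water in feed = 741.1×0.455 = 337.2 kg/h.
After stage 1: water left = (1−0.558)×337.2 = 149.04; stream total = 552.94 kg/h.
After stage 2: water left = (1−0.435)×149.04 = 84.209; final concentrate = 488.11 kg/h.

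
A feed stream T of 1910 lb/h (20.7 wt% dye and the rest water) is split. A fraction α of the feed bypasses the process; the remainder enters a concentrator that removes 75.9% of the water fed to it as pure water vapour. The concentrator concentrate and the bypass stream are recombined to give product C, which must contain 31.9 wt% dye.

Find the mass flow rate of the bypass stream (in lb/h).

795.8 lb/h

All 1910×0.207 = 395.37 lb/h of dye reaches C, so C = 395.37/0.319 = 1239.4 lb/h and vapour = 670.6 lb/h.
The evaporator receives (1−α)·1910 of feed at 0.793 water and removes 0.759 of that water:
0.759×0.793×(1−α)×1910 = 670.6
(1−α) = 670.6/1149.6 = 0.5833;  α = 0.4167.
Bypass flow = 0.4167×1910 = 795.84 lb/h.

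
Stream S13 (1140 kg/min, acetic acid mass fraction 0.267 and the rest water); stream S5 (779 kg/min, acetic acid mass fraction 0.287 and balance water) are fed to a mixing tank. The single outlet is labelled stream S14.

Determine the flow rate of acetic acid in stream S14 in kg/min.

acetic acid out = acetic acid in = 1140×0.267 + 779×0.287 = 527.95 kg/min.

528 kg/min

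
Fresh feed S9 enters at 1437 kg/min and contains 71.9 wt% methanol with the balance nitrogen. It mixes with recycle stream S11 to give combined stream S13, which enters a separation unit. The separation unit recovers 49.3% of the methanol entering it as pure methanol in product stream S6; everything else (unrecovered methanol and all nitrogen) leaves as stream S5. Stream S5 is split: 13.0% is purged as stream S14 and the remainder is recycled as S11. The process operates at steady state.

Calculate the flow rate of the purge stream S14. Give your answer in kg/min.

nitrogen enters only via S9 and leaves only via the purge: 1437×0.281 = 0.130×(nitrogen in S5), and the separation unit passes all nitrogen, so nitrogen in S13 = nitrogen in S5 = 3106.1 kg/min.
methanol in S13: m_A = 1437×0.719 + (1−0.130)·(1−0.493)·m_A, so m_A = 1033.2/0.5589 = 1848.6 kg/min.
S5 = (1−0.493)×1848.6 + 3106.1 = 4043.4 kg/min.
Purge S14 = 0.130×4043.4 = 525.64 kg/min.

525.6 kg/min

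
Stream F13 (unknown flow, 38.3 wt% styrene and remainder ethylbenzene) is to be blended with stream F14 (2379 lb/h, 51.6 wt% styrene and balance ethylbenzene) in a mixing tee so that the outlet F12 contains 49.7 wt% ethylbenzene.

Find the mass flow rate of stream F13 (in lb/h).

257.7 lb/h

Let F13 be the unknown flow. Total out = 2379 + F13.
ethylbenzene balance: 1151.4 + 0.617·F13 = 0.497·(2379 + F13)
(0.617 − 0.497)·F13 = 0.497×2379 − 1151.4 = 30.927
F13 = 30.927 / 0.120 = 257.73 lb/h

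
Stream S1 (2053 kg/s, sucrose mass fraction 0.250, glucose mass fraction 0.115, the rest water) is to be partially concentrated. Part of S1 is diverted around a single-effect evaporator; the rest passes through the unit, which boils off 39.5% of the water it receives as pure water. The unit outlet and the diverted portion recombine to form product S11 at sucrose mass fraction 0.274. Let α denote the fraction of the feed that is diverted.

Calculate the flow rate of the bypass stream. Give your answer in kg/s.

All 2053×0.250 = 513.25 kg/s of sucrose reaches S11, so S11 = 513.25/0.274 = 1873.2 kg/s and vapour = 179.82 kg/s.
The evaporator receives (1−α)·2053 of feed at 0.635 water and removes 0.395 of that water:
0.395×0.635×(1−α)×2053 = 179.82
(1−α) = 179.82/514.94 = 0.3492;  α = 0.6508.
Bypass flow = 0.6508×2053 = 1336.1 kg/s.

1336 kg/s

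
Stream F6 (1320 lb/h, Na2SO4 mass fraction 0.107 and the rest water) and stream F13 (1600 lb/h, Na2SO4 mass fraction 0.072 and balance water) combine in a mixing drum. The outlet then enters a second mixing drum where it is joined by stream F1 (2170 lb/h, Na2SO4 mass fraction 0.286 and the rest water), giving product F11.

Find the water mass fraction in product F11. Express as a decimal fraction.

0.828

Overall, product flow = 5090 lb/h.
water in = 1320×0.893 + 1600×0.928 + 2170×0.714 = 4212.9 lb/h.
water fraction in F11 = 0.828.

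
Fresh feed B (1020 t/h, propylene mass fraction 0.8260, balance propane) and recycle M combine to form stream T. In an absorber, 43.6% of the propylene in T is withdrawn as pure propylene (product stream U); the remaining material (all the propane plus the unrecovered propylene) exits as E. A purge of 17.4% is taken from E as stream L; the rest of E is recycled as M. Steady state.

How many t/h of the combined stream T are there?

propane enters only via B and leaves only via the purge: 1020×0.174 = 0.174×(propane in E), and the absorber passes all propane, so propane in T = propane in E = 1020 t/h.
propylene in T: m_A = 1020×0.826 + (1−0.174)·(1−0.436)·m_A, so m_A = 842.52/0.5341 = 1577.4 t/h.
T = 1577.4 + 1020 = 2597.4 t/h.

2597 t/h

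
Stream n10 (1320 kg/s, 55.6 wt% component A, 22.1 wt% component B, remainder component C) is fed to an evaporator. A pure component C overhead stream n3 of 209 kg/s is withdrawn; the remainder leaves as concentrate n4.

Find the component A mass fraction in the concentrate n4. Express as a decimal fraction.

0.661

component A is not removed: 1320×0.556 = 733.92 kg/s of component A enters n4.
Concentrate = 1320 − 209 = 1111 kg/s.
Mass fraction = 733.92/1111 = 0.661.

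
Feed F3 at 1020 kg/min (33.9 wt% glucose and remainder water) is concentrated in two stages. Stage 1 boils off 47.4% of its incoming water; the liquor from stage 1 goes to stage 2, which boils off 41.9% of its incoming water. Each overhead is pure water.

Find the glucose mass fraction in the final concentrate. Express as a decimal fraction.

0.6266

water in feed = 1020×0.661 = 674.22 kg/min.
After stage 1: water left = (1−0.474)×674.22 = 354.64; stream total = 700.42 kg/min.
After stage 2: water left = (1−0.419)×354.64 = 206.05; final concentrate = 551.83 kg/min.
glucose fraction = 345.78/551.83 = 0.6266.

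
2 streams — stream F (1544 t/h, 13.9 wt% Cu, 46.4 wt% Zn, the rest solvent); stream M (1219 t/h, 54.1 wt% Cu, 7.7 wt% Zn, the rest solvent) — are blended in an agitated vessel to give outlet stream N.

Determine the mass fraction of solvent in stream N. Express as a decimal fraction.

Total flow out = 1544 + 1219 = 2763 t/h.
solvent in = 1544×0.397 + 1219×0.382 = 1078.6 t/h.
solvent mass fraction in N = 1078.6/2763 = 0.390.

0.390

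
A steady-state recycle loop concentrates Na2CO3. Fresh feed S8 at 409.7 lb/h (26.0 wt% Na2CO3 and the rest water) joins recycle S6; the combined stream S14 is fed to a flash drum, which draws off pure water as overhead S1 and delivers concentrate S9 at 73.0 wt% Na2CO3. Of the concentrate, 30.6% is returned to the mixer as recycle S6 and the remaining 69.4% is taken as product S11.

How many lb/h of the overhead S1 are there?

263.8 lb/h

Overall Na2CO3 balance (none leaves overhead): Na2CO3 in fresh feed = Na2CO3 in product, i.e. 409.7×0.260 = (1−0.306)·S9·0.730.
S9 = 106.52/(0.730×0.694) = 210.26 lb/h.
Recycle S6 = 0.306×210.26 = 64.34 lb/h.
Combined feed S14 = 409.7 + 64.34 = 474.04 lb/h.
Overhead S1 = S14 − S9 = 474.04 − 210.26 = 263.78 lb/h.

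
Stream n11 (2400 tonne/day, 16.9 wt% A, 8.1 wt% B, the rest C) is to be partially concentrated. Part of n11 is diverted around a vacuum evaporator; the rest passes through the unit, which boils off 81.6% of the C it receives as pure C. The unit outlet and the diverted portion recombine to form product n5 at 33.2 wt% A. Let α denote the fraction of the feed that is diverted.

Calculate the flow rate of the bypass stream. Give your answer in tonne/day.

All 2400×0.169 = 405.6 tonne/day of A reaches n5, so n5 = 405.6/0.332 = 1221.7 tonne/day and vapour = 1178.3 tonne/day.
The evaporator receives (1−α)·2400 of feed at 0.750 C and removes 0.816 of that C:
0.816×0.750×(1−α)×2400 = 1178.3
(1−α) = 1178.3/1468.8 = 0.8022;  α = 0.1978.
Bypass flow = 0.1978×2400 = 474.65 tonne/day.

474.7 tonne/day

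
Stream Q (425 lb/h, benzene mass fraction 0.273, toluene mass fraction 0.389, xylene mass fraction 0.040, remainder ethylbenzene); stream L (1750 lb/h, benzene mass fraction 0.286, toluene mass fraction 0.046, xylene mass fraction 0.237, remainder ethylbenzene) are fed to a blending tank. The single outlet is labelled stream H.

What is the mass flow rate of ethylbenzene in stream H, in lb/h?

880.9 lb/h

ethylbenzene out = ethylbenzene in = 425×0.298 + 1750×0.431 = 880.9 lb/h.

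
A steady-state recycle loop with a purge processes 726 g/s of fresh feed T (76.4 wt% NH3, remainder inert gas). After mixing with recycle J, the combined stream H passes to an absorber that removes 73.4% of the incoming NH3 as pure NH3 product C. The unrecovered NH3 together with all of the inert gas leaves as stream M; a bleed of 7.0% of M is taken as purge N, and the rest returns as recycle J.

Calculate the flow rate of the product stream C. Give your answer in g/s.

540.9 g/s

NH3 in H: m_A = 726×0.764 + (1−0.070)·(1−0.734)·m_A, so m_A = 554.66/0.7526 = 736.98 g/s.
Product C = 0.734×736.98 = 540.94 g/s.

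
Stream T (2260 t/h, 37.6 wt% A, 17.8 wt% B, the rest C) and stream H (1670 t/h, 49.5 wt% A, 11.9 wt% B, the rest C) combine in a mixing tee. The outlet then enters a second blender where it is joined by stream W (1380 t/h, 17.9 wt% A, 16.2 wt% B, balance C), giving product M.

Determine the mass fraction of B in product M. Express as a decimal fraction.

0.1553

Overall, product flow = 5310 t/h.
B in = 2260×0.178 + 1670×0.119 + 1380×0.162 = 824.57 t/h.
B fraction in M = 0.1553.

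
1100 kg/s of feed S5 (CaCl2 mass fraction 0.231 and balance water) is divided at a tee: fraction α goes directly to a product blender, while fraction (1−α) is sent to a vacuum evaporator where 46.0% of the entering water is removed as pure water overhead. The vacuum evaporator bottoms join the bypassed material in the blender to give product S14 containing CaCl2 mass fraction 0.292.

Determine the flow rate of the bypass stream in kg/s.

450.4 kg/s

All 1100×0.231 = 254.1 kg/s of CaCl2 reaches S14, so S14 = 254.1/0.292 = 870.21 kg/s and vapour = 229.79 kg/s.
The evaporator receives (1−α)·1100 of feed at 0.769 water and removes 0.460 of that water:
0.460×0.769×(1−α)×1100 = 229.79
(1−α) = 229.79/389.11 = 0.5906;  α = 0.4094.
Bypass flow = 0.4094×1100 = 450.39 kg/s.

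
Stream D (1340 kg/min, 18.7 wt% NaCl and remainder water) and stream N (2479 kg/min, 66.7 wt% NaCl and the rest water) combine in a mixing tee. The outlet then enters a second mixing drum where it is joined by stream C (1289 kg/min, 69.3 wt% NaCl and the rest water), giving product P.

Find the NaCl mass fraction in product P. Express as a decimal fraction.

0.548

Overall, product flow = 5108 kg/min.
NaCl in = 1340×0.187 + 2479×0.667 + 1289×0.693 = 2797.3 kg/min.
NaCl fraction in P = 0.548.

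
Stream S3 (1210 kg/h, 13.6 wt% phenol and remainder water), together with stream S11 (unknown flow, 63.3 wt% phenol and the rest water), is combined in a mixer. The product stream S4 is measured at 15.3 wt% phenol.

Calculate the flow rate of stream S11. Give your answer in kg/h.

Let S11 be the unknown flow. Total out = 1210 + S11.
phenol balance: 164.56 + 0.633·S11 = 0.153·(1210 + S11)
(0.633 − 0.153)·S11 = 0.153×1210 − 164.56 = 20.57
S11 = 20.57 / 0.480 = 42.854 kg/h

42.85 kg/h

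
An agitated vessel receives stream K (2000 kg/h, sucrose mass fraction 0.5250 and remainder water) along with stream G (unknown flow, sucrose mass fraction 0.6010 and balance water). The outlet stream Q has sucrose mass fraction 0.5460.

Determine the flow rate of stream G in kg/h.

763.6 kg/h

Let G be the unknown flow. Total out = 2000 + G.
sucrose balance: 1050 + 0.601·G = 0.546·(2000 + G)
(0.601 − 0.546)·G = 0.546×2000 − 1050 = 42
G = 42 / 0.055 = 763.64 kg/h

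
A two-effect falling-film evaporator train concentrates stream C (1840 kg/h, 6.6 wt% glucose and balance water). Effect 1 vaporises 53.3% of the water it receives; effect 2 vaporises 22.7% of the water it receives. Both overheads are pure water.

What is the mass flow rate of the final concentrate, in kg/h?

water in feed = 1840×0.934 = 1718.6 kg/h.
After stage 1: water left = (1−0.533)×1718.6 = 802.57; stream total = 924.01 kg/h.
After stage 2: water left = (1−0.227)×802.57 = 620.38; final concentrate = 741.82 kg/h.

741.8 kg/h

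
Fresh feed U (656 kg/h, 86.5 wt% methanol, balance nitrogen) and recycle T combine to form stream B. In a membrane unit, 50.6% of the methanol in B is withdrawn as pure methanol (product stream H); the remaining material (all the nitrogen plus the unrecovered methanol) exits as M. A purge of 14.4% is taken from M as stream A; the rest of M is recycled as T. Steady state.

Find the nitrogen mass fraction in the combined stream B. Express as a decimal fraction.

0.3848

nitrogen enters only via U and leaves only via the purge: 656×0.135 = 0.144×(nitrogen in M), and the membrane unit passes all nitrogen, so nitrogen in B = nitrogen in M = 615 kg/h.
methanol in B: m_A = 656×0.865 + (1−0.144)·(1−0.506)·m_A, so m_A = 567.44/0.5771 = 983.2 kg/h.
B = 983.2 + 615 = 1598.2 kg/h.
nitrogen fraction in B = 615/1598.2 = 0.3848.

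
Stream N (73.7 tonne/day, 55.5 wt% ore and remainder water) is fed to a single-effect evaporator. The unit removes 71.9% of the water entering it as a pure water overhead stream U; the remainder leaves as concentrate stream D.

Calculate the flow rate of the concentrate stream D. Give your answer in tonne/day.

water entering = 73.7×0.445 = 32.797 tonne/day; overhead removed = 0.719×32.797 = 23.581 tonne/day.
Concentrate = 73.7 − 23.581 = 50.119 tonne/day.

50.12 tonne/day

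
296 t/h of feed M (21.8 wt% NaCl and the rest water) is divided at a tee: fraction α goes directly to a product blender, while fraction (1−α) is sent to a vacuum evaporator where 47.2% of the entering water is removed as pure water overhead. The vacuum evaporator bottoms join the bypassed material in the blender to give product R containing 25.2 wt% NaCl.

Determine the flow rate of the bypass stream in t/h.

All 296×0.218 = 64.528 t/h of NaCl reaches R, so R = 64.528/0.252 = 256.06 t/h and vapour = 39.937 t/h.
The evaporator receives (1−α)·296 of feed at 0.782 water and removes 0.472 of that water:
0.472×0.782×(1−α)×296 = 39.937
(1−α) = 39.937/109.25 = 0.3655;  α = 0.6345.
Bypass flow = 0.6345×296 = 187.8 t/h.

187.8 t/h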